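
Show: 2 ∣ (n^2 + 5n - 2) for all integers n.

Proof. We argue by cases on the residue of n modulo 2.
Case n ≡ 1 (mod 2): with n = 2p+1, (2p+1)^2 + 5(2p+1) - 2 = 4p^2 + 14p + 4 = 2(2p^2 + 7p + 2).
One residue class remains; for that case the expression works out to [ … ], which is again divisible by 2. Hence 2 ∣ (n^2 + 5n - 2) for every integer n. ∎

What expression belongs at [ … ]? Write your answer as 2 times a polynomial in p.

Only n ≡ 0 (mod 2) is unaccounted for. Put n = 2p:
(2p)^2 + 5(2p) - 2 expands to 4p^2 + 10p - 2,
and factoring out 2 leaves 2(2p^2 + 5p - 1).

2(2p^2 + 5p - 1)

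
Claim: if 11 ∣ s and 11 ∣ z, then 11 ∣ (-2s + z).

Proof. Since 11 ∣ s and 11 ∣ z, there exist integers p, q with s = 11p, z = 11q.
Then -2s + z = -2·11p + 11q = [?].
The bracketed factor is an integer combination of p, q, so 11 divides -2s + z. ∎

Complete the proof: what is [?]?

11(-2p + q)

Pull the common 11 out of every term: -2·11p + 11q = 11(-2p + q).
-2p + q is an integer, which exhibits the divisibility.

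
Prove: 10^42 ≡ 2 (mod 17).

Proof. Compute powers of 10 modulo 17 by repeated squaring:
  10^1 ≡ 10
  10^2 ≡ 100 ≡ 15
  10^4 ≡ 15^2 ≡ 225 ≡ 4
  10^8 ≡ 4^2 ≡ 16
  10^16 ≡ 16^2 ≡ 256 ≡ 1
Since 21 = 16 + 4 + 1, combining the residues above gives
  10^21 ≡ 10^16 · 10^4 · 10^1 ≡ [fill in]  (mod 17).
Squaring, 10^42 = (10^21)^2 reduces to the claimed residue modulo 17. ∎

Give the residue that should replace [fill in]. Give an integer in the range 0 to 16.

6

10^16 · 10^4 · 10^1 ≡ 1 · 4 · 10 = 40.
40 mod 17 = 6, so 10^21 ≡ 6 (mod 17).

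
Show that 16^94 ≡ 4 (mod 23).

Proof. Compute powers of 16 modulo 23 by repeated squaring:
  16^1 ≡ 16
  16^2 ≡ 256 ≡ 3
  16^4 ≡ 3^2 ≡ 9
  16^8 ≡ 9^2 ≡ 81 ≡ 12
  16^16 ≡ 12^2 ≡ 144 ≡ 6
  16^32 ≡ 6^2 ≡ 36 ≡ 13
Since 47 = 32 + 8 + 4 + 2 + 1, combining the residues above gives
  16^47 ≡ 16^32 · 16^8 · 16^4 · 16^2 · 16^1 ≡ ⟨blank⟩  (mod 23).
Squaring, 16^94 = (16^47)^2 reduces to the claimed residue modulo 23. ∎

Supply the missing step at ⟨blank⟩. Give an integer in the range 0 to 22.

2

16^32 · 16^8 · 16^4 · 16^2 · 16^1 ≡ 13 · 12 · 9 · 3 · 16 = 67392.
67392 mod 23 = 2, so 16^47 ≡ 2 (mod 23).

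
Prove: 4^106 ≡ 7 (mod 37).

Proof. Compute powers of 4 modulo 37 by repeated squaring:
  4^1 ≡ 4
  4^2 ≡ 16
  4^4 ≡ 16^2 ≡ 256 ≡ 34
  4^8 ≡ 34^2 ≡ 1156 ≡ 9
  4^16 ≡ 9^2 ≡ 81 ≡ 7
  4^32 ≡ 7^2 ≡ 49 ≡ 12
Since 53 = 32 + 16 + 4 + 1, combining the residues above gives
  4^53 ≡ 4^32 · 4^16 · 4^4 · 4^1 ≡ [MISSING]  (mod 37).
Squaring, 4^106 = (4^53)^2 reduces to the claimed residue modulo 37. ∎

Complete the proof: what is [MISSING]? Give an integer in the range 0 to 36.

4^32 · 4^16 · 4^4 · 4^1 ≡ 12 · 7 · 34 · 4 = 11424.
11424 mod 37 = 28, so 4^53 ≡ 28 (mod 37).

28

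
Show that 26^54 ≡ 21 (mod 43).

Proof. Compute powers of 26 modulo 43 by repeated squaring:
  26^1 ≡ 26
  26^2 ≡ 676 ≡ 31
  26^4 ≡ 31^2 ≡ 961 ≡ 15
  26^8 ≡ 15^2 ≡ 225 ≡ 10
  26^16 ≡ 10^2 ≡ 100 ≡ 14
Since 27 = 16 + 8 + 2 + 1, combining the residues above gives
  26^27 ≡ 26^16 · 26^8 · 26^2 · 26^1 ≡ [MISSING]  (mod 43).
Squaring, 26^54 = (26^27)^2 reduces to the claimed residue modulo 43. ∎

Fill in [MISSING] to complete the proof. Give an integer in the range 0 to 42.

8

26^16 · 26^8 · 26^2 · 26^1 ≡ 14 · 10 · 31 · 26 = 112840.
112840 mod 43 = 8, so 26^27 ≡ 8 (mod 43).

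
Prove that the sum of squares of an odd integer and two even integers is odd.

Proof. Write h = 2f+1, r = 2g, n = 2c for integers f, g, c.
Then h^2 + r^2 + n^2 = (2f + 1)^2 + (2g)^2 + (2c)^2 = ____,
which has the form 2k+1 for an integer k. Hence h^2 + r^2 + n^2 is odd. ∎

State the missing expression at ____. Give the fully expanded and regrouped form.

Expanding: (2f + 1)^2 + (2g)^2 + (2c)^2 = 4c^2 + 4f^2 + 4f + 4g^2 + 1.
Every term except the constant is even, so this is 2(2c^2 + 2f^2 + 2f + 2g^2) + 1,
and 2c^2 + 2f^2 + 2f + 2g^2 ∈ ℤ gives the required form.

2(2c^2 + 2f^2 + 2f + 2g^2) + 1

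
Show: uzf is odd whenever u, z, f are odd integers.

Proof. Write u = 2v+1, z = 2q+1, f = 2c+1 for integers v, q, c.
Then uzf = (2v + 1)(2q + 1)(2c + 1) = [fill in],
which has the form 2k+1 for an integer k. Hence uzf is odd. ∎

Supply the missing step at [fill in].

Expanding: (2v + 1)(2q + 1)(2c + 1) = 8cqv + 4cq + 4cv + 2c + 4qv + 2q + 2v + 1.
Every term except the constant is even, so this is 2(4cqv + 2cq + 2cv + c + 2qv + q + v) + 1,
and 4cqv + 2cq + 2cv + c + 2qv + q + v ∈ ℤ gives the required form.

2(4cqv + 2cq + 2cv + c + 2qv + q + v) + 1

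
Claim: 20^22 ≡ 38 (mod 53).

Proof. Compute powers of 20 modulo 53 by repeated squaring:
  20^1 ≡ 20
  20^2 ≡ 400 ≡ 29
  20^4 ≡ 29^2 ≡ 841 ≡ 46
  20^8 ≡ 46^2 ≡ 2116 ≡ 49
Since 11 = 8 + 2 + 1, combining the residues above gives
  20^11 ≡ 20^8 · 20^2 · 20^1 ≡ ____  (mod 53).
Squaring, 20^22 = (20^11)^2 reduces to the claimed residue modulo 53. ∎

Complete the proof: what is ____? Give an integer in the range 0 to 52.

20^8 · 20^2 · 20^1 ≡ 49 · 29 · 20 = 28420.
28420 mod 53 = 12, so 20^11 ≡ 12 (mod 53).

12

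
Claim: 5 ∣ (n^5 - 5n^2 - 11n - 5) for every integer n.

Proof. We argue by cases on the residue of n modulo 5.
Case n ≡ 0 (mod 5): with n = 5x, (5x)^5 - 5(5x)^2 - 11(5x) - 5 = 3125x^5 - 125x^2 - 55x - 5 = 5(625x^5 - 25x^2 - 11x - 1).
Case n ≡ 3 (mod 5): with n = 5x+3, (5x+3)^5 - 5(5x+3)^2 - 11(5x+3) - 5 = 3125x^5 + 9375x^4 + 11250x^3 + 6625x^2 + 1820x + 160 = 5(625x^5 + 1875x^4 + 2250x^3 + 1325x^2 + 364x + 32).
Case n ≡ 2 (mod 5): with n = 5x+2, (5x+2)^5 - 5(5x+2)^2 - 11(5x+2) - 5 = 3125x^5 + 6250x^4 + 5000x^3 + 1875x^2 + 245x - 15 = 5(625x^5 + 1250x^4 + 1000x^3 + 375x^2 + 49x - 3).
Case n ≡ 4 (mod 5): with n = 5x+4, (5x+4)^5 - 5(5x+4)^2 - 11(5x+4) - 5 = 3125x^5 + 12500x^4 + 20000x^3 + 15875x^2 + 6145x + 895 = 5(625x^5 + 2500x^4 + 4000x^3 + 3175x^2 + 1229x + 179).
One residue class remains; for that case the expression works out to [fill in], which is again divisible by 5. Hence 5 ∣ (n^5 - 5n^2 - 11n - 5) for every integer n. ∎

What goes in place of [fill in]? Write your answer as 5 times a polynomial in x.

The residues treated are {0, 3, 2, 4}, so the missing case is n ≡ 1 (mod 5); write n = 5x+1.
Then (5x+1)^5 - 5(5x+1)^2 - 11(5x+1) - 5 = 3125x^5 + 3125x^4 + 1250x^3 + 125x^2 - 80x - 20 = 5(625x^5 + 625x^4 + 250x^3 + 25x^2 - 16x - 4).

5(625x^5 + 625x^4 + 250x^3 + 25x^2 - 16x - 4)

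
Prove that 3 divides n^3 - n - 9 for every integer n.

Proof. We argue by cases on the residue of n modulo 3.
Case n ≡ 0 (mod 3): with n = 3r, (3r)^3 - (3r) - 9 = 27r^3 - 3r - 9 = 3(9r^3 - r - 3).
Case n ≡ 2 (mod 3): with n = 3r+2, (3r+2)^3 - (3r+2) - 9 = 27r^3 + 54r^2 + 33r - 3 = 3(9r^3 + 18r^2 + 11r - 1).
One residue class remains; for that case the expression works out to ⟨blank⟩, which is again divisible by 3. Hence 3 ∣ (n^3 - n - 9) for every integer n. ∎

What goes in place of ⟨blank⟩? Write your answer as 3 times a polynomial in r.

3(9r^3 + 9r^2 + 2r - 3)

The residues treated are {0, 2}, so the missing case is n ≡ 1 (mod 3); write n = 3r+1.
Then (3r+1)^3 - (3r+1) - 9 = 27r^3 + 27r^2 + 6r - 9 = 3(9r^3 + 9r^2 + 2r - 3).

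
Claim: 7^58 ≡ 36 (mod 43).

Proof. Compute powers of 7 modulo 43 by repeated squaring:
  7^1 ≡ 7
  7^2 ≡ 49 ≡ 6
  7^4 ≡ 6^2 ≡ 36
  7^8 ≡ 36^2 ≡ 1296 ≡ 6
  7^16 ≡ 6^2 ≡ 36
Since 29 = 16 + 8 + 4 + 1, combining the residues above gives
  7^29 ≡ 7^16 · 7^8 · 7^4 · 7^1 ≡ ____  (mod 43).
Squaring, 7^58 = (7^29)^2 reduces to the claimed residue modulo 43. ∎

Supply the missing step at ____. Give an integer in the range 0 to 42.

37

Multiply the listed residues: 36 · 6 · 36 · 7 = 216 → 7776 → 54432.
Reducing modulo 43: 54432 = 1265·43 + 37, so 7^29 ≡ 37.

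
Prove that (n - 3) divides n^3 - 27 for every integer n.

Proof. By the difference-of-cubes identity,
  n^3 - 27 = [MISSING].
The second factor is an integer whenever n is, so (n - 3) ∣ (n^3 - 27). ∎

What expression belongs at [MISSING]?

(n - 3)(n^2 + 3n + 9)

Polynomial division of n^3 - 27 by n - 3 leaves remainder 0 and quotient n^2 + 3n + 9.
Hence n^3 - 27 = (n - 3)(n^2 + 3n + 9).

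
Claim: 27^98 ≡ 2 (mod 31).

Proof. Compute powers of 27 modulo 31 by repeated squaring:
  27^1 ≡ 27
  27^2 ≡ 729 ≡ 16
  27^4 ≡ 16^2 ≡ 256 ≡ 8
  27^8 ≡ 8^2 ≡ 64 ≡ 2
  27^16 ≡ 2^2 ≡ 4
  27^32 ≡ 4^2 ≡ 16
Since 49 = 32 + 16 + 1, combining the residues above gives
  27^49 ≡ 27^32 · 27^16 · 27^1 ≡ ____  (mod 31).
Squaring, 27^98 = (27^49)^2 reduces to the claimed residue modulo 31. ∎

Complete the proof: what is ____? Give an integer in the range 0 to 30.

23

27^32 · 27^16 · 27^1 ≡ 16 · 4 · 27 = 1728.
1728 mod 31 = 23, so 27^49 ≡ 23 (mod 31).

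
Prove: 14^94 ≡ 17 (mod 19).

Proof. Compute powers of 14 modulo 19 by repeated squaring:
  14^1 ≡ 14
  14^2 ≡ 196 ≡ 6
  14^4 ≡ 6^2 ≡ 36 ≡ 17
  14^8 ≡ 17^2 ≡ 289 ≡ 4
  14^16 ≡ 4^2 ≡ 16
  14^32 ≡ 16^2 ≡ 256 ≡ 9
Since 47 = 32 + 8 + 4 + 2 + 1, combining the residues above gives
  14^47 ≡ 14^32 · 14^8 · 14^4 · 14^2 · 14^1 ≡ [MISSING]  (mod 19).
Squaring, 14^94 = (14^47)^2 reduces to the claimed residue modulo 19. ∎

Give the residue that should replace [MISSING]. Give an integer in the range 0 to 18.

Multiply the listed residues: 9 · 4 · 17 · 6 · 14 = 36 → 612 → 3672 → 51408.
Reducing modulo 19: 51408 = 2705·19 + 13, so 14^47 ≡ 13.

13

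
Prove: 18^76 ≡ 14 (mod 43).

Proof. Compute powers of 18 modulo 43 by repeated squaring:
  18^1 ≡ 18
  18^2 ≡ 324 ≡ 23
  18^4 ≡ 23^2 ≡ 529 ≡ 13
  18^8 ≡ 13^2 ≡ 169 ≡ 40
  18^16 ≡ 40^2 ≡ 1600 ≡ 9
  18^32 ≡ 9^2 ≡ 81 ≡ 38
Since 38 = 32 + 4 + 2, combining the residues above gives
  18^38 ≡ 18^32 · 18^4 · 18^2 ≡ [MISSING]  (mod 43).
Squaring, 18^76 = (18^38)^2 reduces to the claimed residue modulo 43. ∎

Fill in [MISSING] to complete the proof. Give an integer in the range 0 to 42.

Multiply the listed residues: 38 · 13 · 23 = 494 → 11362.
Reducing modulo 43: 11362 = 264·43 + 10, so 18^38 ≡ 10.

10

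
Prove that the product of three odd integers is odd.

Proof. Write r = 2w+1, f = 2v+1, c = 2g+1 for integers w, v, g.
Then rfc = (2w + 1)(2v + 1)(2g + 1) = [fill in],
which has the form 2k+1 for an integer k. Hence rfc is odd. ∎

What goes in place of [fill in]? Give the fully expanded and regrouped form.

(2w + 1)(2v + 1)(2g + 1) = 8gvw + 4gv + 4gw + 2g + 4vw + 2v + 2w + 1
= 2(4gvw + 2gv + 2gw + g + 2vw + v + w) + 1.
Since 4gvw + 2gv + 2gw + g + 2vw + v + w is an integer, the product is of the form 2k+1 for an integer k.

2(4gvw + 2gv + 2gw + g + 2vw + v + w) + 1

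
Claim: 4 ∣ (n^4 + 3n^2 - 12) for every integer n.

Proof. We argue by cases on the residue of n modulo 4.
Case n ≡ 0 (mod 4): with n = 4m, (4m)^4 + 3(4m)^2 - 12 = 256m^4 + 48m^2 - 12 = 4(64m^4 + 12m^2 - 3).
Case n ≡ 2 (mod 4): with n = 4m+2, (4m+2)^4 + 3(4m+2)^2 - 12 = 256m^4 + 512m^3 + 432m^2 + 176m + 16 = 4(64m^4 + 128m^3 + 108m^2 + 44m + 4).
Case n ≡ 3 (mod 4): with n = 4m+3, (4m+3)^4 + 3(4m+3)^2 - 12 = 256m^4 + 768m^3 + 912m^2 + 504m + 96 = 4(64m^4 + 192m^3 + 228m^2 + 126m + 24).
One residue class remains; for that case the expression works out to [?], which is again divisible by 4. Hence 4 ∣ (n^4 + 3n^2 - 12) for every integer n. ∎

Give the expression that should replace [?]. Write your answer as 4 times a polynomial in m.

The residues treated are {0, 2, 3}, so the missing case is n ≡ 1 (mod 4); write n = 4m+1.
Then (4m+1)^4 + 3(4m+1)^2 - 12 = 256m^4 + 256m^3 + 144m^2 + 40m - 8 = 4(64m^4 + 64m^3 + 36m^2 + 10m - 2).

4(64m^4 + 64m^3 + 36m^2 + 10m - 2)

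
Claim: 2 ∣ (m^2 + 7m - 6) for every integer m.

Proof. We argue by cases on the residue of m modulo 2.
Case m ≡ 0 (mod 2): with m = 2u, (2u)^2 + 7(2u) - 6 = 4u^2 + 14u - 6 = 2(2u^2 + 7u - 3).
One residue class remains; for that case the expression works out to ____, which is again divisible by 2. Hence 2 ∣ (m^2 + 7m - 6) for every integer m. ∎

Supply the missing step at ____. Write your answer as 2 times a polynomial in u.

The residues treated are {0}, so the missing case is m ≡ 1 (mod 2); write m = 2u+1.
Then (2u+1)^2 + 7(2u+1) - 6 = 4u^2 + 18u + 2 = 2(2u^2 + 9u + 1).

2(2u^2 + 9u + 1)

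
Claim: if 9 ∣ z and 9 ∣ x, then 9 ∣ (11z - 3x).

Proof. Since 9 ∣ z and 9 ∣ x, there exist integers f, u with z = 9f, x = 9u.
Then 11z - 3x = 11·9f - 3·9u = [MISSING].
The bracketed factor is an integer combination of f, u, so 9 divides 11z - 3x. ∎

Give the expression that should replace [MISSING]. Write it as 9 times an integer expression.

9(11f - 3u)

Each term has a factor of 9: 11·9f - 3·9u = 9·(11f - 3u).
Since 11f - 3u is an integer, 9 ∣ (11z - 3x).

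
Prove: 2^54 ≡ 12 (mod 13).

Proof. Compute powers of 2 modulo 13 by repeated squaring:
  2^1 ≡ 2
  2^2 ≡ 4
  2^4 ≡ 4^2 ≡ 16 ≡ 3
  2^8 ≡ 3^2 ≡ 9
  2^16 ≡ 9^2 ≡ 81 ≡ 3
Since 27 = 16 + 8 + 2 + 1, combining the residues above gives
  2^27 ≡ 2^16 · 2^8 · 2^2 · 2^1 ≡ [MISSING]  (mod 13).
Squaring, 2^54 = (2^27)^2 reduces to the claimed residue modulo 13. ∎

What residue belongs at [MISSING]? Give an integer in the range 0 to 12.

8

Multiply the listed residues: 3 · 9 · 4 · 2 = 27 → 108 → 216.
Reducing modulo 13: 216 = 16·13 + 8, so 2^27 ≡ 8.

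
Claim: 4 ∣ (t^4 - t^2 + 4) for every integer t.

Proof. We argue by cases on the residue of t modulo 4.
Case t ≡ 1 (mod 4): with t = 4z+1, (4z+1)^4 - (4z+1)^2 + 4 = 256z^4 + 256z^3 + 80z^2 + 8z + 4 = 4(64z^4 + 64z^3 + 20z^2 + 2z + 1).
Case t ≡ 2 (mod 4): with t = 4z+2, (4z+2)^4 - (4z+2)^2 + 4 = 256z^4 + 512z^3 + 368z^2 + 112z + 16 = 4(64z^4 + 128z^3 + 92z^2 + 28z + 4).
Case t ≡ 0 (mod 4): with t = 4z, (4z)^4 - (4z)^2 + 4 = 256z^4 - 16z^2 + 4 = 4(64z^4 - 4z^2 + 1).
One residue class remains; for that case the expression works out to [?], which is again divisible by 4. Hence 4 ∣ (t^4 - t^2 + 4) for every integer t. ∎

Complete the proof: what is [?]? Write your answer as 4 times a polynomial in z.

Only t ≡ 3 (mod 4) is unaccounted for. Put t = 4z+3:
(4z+3)^4 - (4z+3)^2 + 4 expands to 256z^4 + 768z^3 + 848z^2 + 408z + 76,
and factoring out 4 leaves 4(64z^4 + 192z^3 + 212z^2 + 102z + 19).

4(64z^4 + 192z^3 + 212z^2 + 102z + 19)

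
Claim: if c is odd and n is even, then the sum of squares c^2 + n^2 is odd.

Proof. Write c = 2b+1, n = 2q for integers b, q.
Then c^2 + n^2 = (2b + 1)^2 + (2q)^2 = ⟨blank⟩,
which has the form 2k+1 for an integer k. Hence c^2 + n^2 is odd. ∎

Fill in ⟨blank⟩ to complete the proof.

2(2b^2 + 2b + 2q^2) + 1

(2b + 1)^2 + (2q)^2 = 4b^2 + 4b + 4q^2 + 1
= 2(2b^2 + 2b + 2q^2) + 1.
Since 2b^2 + 2b + 2q^2 is an integer, the sum of squares is of the form 2k+1 for an integer k.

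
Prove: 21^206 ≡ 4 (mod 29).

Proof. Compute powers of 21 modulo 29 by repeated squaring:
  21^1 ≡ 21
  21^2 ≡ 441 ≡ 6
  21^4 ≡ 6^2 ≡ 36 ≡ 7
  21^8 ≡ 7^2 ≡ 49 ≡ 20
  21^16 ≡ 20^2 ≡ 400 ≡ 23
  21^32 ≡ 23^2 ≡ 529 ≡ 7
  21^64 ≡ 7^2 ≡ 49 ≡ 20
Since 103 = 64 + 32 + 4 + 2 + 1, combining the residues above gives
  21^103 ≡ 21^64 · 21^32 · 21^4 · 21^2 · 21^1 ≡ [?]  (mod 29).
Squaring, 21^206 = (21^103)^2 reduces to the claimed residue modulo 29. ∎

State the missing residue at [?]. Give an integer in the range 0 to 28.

21^64 · 21^32 · 21^4 · 21^2 · 21^1 ≡ 20 · 7 · 7 · 6 · 21 = 123480.
123480 mod 29 = 27, so 21^103 ≡ 27 (mod 29).

27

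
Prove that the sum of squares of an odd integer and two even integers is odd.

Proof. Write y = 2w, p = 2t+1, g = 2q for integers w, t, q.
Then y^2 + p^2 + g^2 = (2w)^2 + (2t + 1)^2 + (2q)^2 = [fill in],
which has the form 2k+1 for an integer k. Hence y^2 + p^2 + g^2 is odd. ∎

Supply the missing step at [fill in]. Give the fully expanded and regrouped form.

2(2q^2 + 2t^2 + 2t + 2w^2) + 1

Expanding: (2w)^2 + (2t + 1)^2 + (2q)^2 = 4q^2 + 4t^2 + 4t + 4w^2 + 1.
Every term except the constant is even, so this is 2(2q^2 + 2t^2 + 2t + 2w^2) + 1,
and 2q^2 + 2t^2 + 2t + 2w^2 ∈ ℤ gives the required form.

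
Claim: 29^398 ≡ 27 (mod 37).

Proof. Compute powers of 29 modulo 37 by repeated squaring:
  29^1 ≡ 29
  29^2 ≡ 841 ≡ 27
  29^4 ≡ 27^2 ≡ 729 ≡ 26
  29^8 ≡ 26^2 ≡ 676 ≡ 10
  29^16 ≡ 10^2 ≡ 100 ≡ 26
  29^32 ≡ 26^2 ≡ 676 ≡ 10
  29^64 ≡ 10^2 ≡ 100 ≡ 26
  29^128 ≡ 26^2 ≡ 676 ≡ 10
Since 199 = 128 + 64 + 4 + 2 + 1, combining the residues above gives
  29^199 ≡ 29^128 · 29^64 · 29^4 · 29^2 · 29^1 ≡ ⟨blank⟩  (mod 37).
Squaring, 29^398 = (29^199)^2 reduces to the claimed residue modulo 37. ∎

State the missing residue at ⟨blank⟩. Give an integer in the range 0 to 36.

Multiply the listed residues: 10 · 26 · 26 · 27 · 29 = 260 → 6760 → 182520 → 5293080.
Reducing modulo 37: 5293080 = 143056·37 + 8, so 29^199 ≡ 8.

8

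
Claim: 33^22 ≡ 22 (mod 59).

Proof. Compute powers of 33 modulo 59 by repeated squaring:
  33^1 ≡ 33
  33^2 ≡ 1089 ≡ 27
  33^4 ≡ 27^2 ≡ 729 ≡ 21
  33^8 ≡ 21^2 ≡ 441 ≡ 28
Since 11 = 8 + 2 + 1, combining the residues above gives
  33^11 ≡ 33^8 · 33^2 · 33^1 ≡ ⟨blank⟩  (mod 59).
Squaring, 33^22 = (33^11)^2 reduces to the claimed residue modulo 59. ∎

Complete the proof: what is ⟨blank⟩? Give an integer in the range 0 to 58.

Multiply the listed residues: 28 · 27 · 33 = 756 → 24948.
Reducing modulo 59: 24948 = 422·59 + 50, so 33^11 ≡ 50.

50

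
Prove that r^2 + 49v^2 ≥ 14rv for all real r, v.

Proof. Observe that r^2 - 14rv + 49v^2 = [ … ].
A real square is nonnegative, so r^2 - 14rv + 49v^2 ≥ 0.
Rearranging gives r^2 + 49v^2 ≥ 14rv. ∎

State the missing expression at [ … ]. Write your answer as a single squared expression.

r^2 - 14rv + 49v^2 is a perfect-square trinomial: the outer terms are (r)^2 and (7v)^2, and the cross term is -2·r·7v.
So r^2 - 14rv + 49v^2 = (r - 7v)^2 ≥ 0.

(r - 7v)^2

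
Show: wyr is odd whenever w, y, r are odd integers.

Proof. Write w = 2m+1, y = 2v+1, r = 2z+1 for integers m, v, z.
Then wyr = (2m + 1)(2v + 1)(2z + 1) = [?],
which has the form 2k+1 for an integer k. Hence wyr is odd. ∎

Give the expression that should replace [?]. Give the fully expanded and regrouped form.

2(4mvz + 2mv + 2mz + m + 2vz + v + z) + 1

Expanding: (2m + 1)(2v + 1)(2z + 1) = 8mvz + 4mv + 4mz + 2m + 4vz + 2v + 2z + 1.
Every term except the constant is even, so this is 2(4mvz + 2mv + 2mz + m + 2vz + v + z) + 1,
and 4mvz + 2mv + 2mz + m + 2vz + v + z ∈ ℤ gives the required form.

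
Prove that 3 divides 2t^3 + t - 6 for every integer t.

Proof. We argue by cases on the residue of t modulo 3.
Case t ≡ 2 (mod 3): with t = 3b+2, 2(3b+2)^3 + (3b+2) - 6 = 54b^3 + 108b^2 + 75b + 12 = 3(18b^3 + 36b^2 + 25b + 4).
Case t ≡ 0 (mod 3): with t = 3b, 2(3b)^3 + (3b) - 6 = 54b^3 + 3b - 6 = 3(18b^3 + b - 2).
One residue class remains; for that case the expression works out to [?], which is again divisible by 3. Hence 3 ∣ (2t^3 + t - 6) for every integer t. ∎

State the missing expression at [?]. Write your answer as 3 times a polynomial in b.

The residues treated are {2, 0}, so the missing case is t ≡ 1 (mod 3); write t = 3b+1.
Then 2(3b+1)^3 + (3b+1) - 6 = 54b^3 + 54b^2 + 21b - 3 = 3(18b^3 + 18b^2 + 7b - 1).

3(18b^3 + 18b^2 + 7b - 1)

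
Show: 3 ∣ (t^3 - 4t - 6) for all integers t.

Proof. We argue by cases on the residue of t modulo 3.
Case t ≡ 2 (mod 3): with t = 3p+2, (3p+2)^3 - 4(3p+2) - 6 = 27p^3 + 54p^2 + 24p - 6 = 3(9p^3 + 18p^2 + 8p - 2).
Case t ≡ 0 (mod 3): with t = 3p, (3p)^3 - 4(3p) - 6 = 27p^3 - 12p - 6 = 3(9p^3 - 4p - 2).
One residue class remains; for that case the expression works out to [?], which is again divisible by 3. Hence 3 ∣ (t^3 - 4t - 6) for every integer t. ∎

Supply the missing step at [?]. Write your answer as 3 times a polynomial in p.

3(9p^3 + 9p^2 - p - 3)

Only t ≡ 1 (mod 3) is unaccounted for. Put t = 3p+1:
(3p+1)^3 - 4(3p+1) - 6 expands to 27p^3 + 27p^2 - 3p - 9,
and factoring out 3 leaves 3(9p^3 + 9p^2 - p - 3).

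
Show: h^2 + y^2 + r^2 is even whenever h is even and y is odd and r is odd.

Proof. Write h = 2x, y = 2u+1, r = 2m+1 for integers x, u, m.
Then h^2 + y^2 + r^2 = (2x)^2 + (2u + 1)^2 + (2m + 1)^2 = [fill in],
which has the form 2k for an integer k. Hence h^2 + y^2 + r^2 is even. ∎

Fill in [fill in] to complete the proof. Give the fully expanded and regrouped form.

2(2m^2 + 2m + 2u^2 + 2u + 2x^2 + 1)

Expanding: (2x)^2 + (2u + 1)^2 + (2m + 1)^2 = 4m^2 + 4m + 4u^2 + 4u + 4x^2 + 2.
Every term is even; pulling out the factor of 2 gives 2(2m^2 + 2m + 2u^2 + 2u + 2x^2 + 1).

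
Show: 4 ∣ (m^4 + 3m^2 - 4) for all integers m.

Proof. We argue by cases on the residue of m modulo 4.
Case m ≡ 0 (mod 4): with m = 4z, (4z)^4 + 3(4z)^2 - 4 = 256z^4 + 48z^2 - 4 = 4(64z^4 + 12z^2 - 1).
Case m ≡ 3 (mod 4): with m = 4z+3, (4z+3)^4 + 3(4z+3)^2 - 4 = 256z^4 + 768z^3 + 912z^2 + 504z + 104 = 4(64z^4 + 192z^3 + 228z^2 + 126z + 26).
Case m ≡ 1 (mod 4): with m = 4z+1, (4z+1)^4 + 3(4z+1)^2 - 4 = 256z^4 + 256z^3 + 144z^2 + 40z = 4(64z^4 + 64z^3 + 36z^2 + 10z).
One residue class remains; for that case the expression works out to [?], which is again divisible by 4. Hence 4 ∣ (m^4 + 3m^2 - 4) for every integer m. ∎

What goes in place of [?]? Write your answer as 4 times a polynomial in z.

4(64z^4 + 128z^3 + 108z^2 + 44z + 6)

The residues treated are {0, 3, 1}, so the missing case is m ≡ 2 (mod 4); write m = 4z+2.
Then (4z+2)^4 + 3(4z+2)^2 - 4 = 256z^4 + 512z^3 + 432z^2 + 176z + 24 = 4(64z^4 + 128z^3 + 108z^2 + 44z + 6).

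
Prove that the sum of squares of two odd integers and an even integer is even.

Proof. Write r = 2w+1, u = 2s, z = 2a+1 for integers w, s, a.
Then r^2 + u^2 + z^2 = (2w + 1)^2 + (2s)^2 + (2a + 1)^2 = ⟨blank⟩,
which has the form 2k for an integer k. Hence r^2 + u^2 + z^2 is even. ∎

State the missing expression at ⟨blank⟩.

2(2a^2 + 2a + 2s^2 + 2w^2 + 2w + 1)

(2w + 1)^2 + (2s)^2 + (2a + 1)^2 = 4a^2 + 4a + 4s^2 + 4w^2 + 4w + 2
= 2(2a^2 + 2a + 2s^2 + 2w^2 + 2w + 1).
Since 2a^2 + 2a + 2s^2 + 2w^2 + 2w + 1 is an integer, the sum of squares is of the form 2k for an integer k.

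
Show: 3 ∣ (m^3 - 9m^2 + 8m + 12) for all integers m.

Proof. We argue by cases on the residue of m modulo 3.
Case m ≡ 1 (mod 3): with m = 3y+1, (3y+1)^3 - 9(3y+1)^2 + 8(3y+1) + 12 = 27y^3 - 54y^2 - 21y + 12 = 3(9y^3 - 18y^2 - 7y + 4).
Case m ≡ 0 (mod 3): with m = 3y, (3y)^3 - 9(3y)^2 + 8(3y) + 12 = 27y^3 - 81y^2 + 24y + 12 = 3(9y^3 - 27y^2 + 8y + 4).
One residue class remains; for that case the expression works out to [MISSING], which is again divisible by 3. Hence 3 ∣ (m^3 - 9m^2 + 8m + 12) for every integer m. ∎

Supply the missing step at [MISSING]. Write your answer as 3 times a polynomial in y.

3(9y^3 - 9y^2 - 16y)

The residues treated are {1, 0}, so the missing case is m ≡ 2 (mod 3); write m = 3y+2.
Then (3y+2)^3 - 9(3y+2)^2 + 8(3y+2) + 12 = 27y^3 - 27y^2 - 48y = 3(9y^3 - 9y^2 - 16y).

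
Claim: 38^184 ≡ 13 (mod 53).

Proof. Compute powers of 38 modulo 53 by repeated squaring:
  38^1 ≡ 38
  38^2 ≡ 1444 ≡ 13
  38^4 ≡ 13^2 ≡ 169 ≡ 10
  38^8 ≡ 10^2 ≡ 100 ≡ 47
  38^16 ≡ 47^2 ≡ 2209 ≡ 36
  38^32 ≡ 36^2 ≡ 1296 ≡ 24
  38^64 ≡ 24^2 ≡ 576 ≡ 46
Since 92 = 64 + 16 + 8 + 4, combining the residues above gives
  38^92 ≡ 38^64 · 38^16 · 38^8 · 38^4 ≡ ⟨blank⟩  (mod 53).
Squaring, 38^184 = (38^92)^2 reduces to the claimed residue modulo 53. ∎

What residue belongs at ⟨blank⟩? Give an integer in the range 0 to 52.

Multiply the listed residues: 46 · 36 · 47 · 10 = 1656 → 77832 → 778320.
Reducing modulo 53: 778320 = 14685·53 + 15, so 38^92 ≡ 15.

15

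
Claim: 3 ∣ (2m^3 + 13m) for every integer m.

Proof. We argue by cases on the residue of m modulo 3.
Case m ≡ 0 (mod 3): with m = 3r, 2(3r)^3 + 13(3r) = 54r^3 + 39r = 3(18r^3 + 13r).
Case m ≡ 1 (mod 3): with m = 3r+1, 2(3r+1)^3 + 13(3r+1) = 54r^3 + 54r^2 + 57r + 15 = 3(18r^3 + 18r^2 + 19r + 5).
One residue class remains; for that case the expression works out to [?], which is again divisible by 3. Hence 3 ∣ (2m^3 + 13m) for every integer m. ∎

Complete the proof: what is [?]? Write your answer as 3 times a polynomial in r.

The residues treated are {0, 1}, so the missing case is m ≡ 2 (mod 3); write m = 3r+2.
Then 2(3r+2)^3 + 13(3r+2) = 54r^3 + 108r^2 + 111r + 42 = 3(18r^3 + 36r^2 + 37r + 14).

3(18r^3 + 36r^2 + 37r + 14)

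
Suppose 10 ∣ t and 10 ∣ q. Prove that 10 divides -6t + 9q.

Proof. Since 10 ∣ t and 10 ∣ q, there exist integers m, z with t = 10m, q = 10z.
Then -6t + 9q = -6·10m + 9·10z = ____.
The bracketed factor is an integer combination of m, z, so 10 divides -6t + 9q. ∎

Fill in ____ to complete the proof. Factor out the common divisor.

10(-6m + 9z)

Each term has a factor of 10: -6·10m + 9·10z = 10·(-6m + 9z).
Since -6m + 9z is an integer, 10 ∣ (-6t + 9q).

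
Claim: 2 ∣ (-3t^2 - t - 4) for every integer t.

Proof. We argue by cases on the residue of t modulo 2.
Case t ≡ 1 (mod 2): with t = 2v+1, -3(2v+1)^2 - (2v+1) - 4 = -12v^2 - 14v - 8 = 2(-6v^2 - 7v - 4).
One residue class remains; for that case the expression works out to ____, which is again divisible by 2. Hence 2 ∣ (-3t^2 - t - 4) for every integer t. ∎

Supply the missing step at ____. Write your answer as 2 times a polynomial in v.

Only t ≡ 0 (mod 2) is unaccounted for. Put t = 2v:
-3(2v)^2 - (2v) - 4 expands to -12v^2 - 2v - 4,
and factoring out 2 leaves 2(-6v^2 - v - 2).

2(-6v^2 - v - 2)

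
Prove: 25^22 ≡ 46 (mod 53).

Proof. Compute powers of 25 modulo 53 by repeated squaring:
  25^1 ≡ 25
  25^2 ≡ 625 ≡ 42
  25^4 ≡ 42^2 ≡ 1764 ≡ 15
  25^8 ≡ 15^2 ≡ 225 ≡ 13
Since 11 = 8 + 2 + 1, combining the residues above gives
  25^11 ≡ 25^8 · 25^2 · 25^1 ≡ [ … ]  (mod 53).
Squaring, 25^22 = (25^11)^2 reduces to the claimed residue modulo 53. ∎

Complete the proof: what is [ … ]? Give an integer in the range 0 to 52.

Multiply the listed residues: 13 · 42 · 25 = 546 → 13650.
Reducing modulo 53: 13650 = 257·53 + 29, so 25^11 ≡ 29.

29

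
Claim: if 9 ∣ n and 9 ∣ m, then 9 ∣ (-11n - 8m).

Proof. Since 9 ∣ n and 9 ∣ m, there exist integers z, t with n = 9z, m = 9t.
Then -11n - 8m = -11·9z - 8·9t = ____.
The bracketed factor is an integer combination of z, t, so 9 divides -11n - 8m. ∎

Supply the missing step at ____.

Pull the common 9 out of every term: -11·9z - 8·9t = 9(-8t - 11z).
-8t - 11z is an integer, which exhibits the divisibility.

9(-8t - 11z)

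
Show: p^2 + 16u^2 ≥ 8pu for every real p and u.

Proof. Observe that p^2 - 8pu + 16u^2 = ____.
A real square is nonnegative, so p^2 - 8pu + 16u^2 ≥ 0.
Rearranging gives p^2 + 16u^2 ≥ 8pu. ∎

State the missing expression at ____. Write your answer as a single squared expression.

p^2 - 8pu + 16u^2 is a perfect-square trinomial: the outer terms are (p)^2 and (4u)^2, and the cross term is -2·p·4u.
So p^2 - 8pu + 16u^2 = (p - 4u)^2 ≥ 0.

(p - 4u)^2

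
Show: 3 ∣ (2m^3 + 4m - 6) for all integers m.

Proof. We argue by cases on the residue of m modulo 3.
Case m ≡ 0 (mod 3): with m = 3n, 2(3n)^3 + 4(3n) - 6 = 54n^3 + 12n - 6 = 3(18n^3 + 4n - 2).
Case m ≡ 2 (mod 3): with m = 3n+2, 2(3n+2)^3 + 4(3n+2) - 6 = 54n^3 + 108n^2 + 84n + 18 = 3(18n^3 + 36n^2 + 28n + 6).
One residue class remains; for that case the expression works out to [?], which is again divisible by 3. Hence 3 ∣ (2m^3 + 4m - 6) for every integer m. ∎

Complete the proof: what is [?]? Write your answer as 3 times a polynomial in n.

The residues treated are {0, 2}, so the missing case is m ≡ 1 (mod 3); write m = 3n+1.
Then 2(3n+1)^3 + 4(3n+1) - 6 = 54n^3 + 54n^2 + 30n = 3(18n^3 + 18n^2 + 10n).

3(18n^3 + 18n^2 + 10n)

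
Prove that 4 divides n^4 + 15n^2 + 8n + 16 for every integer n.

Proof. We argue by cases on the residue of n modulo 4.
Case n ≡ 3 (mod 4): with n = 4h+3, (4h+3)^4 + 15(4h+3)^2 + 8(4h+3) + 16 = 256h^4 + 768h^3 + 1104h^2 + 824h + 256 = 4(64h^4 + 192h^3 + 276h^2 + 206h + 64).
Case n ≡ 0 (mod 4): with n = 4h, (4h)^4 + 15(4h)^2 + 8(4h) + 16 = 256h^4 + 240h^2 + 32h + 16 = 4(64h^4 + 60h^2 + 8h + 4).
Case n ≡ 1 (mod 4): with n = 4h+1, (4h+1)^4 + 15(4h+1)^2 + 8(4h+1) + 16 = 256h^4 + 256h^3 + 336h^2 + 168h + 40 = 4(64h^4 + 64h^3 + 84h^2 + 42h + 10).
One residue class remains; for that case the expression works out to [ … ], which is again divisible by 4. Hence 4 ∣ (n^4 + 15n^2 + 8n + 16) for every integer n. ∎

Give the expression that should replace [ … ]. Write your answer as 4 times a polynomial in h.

4(64h^4 + 128h^3 + 156h^2 + 100h + 27)

The residues treated are {3, 0, 1}, so the missing case is n ≡ 2 (mod 4); write n = 4h+2.
Then (4h+2)^4 + 15(4h+2)^2 + 8(4h+2) + 16 = 256h^4 + 512h^3 + 624h^2 + 400h + 108 = 4(64h^4 + 128h^3 + 156h^2 + 100h + 27).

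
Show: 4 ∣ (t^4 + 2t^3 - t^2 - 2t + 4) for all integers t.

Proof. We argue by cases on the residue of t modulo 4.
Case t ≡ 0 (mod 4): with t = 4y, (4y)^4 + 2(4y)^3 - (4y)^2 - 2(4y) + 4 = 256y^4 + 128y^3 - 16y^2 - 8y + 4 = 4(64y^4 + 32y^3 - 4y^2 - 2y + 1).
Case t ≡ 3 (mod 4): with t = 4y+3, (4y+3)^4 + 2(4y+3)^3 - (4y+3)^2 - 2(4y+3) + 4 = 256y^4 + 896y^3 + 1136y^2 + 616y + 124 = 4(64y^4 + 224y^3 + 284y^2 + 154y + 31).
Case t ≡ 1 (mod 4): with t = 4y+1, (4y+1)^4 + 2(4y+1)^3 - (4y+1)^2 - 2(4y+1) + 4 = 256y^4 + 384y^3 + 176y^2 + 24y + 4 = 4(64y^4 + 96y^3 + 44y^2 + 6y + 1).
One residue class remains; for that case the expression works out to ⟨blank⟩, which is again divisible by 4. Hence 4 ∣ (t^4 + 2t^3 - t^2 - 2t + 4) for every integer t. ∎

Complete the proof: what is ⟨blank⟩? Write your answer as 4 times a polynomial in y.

Only t ≡ 2 (mod 4) is unaccounted for. Put t = 4y+2:
(4y+2)^4 + 2(4y+2)^3 - (4y+2)^2 - 2(4y+2) + 4 expands to 256y^4 + 640y^3 + 560y^2 + 200y + 28,
and factoring out 4 leaves 4(64y^4 + 160y^3 + 140y^2 + 50y + 7).

4(64y^4 + 160y^3 + 140y^2 + 50y + 7)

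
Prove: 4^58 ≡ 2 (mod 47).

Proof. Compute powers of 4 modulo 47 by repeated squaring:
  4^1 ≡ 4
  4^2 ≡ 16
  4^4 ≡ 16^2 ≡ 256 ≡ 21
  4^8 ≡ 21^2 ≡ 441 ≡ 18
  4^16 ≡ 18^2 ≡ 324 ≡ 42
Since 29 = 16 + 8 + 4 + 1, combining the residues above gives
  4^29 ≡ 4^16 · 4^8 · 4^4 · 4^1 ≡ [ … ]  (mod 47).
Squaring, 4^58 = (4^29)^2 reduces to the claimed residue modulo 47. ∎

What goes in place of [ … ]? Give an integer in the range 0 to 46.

7

4^16 · 4^8 · 4^4 · 4^1 ≡ 42 · 18 · 21 · 4 = 63504.
63504 mod 47 = 7, so 4^29 ≡ 7 (mod 47).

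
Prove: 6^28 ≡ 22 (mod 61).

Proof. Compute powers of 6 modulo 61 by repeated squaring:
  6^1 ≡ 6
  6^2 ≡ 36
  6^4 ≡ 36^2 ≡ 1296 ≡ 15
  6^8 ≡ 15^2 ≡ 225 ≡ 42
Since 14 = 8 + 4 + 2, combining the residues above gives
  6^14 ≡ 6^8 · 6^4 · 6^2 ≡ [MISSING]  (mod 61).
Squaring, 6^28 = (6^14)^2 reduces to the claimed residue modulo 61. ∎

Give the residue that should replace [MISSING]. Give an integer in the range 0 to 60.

49

6^8 · 6^4 · 6^2 ≡ 42 · 15 · 36 = 22680.
22680 mod 61 = 49, so 6^14 ≡ 49 (mod 61).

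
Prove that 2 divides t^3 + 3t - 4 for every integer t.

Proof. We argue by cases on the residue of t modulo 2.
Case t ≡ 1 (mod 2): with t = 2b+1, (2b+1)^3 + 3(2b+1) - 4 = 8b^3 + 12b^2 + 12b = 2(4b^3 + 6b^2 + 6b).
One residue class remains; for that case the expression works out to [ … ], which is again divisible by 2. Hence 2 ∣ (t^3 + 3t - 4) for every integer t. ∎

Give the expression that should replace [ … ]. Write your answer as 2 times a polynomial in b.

The residues treated are {1}, so the missing case is t ≡ 0 (mod 2); write t = 2b.
Then (2b)^3 + 3(2b) - 4 = 8b^3 + 6b - 4 = 2(4b^3 + 3b - 2).

2(4b^3 + 3b - 2)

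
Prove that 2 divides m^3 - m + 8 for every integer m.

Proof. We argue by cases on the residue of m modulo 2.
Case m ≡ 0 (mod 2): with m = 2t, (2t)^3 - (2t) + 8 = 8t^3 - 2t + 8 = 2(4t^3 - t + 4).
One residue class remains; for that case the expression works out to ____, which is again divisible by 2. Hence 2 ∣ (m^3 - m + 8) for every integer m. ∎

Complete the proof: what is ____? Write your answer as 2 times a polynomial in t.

2(4t^3 + 6t^2 + 2t + 4)

Only m ≡ 1 (mod 2) is unaccounted for. Put m = 2t+1:
(2t+1)^3 - (2t+1) + 8 expands to 8t^3 + 12t^2 + 4t + 8,
and factoring out 2 leaves 2(4t^3 + 6t^2 + 2t + 4).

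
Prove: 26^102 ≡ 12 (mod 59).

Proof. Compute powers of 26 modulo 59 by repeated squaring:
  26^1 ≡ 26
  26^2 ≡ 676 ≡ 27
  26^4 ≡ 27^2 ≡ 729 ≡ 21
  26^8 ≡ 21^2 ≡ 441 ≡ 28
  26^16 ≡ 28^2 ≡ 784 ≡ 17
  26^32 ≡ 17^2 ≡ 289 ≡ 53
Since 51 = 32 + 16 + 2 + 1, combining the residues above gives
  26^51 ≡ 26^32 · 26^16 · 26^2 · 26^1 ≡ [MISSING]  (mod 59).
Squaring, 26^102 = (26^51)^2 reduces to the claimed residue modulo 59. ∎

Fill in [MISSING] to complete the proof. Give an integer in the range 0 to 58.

22

Multiply the listed residues: 53 · 17 · 27 · 26 = 901 → 24327 → 632502.
Reducing modulo 59: 632502 = 10720·59 + 22, so 26^51 ≡ 22.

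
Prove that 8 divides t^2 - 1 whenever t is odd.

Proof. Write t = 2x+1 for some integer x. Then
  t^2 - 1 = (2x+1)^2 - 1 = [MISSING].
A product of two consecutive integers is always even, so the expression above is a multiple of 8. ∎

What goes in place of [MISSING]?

4x(x + 1)

(2x+1)^2 - 1 = 4x^2 + 4x + 1 - 1 = 4x^2 + 4x = 4x(x+1).
Since x and x+1 are consecutive, x(x+1) is even, and 4·(even) is a multiple of 8.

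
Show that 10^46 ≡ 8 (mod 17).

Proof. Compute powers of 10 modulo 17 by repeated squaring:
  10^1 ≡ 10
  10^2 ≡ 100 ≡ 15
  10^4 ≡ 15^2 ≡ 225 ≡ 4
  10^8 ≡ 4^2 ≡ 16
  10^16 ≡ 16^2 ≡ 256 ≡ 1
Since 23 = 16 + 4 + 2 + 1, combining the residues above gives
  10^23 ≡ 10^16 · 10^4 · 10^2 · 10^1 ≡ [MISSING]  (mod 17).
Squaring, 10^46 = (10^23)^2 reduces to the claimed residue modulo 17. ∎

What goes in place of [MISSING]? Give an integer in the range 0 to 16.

10^16 · 10^4 · 10^2 · 10^1 ≡ 1 · 4 · 15 · 10 = 600.
600 mod 17 = 5, so 10^23 ≡ 5 (mod 17).

5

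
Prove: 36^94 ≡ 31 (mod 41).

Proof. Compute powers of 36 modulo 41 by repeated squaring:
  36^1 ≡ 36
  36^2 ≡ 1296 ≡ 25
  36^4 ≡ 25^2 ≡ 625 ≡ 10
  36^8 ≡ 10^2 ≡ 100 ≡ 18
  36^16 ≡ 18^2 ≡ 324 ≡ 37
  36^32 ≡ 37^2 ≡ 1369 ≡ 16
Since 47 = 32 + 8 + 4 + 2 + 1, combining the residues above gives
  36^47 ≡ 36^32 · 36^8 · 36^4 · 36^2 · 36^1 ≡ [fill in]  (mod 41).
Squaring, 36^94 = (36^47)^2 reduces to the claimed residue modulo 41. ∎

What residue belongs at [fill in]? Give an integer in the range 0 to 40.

Multiply the listed residues: 16 · 18 · 10 · 25 · 36 = 288 → 2880 → 72000 → 2592000.
Reducing modulo 41: 2592000 = 63219·41 + 21, so 36^47 ≡ 21.

21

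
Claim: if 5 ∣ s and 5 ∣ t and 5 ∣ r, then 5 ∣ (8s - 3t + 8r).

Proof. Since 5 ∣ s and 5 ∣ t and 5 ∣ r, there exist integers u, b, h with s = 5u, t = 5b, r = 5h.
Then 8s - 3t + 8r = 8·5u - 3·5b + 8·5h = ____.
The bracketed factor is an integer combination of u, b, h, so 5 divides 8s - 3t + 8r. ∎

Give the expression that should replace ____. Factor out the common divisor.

Pull the common 5 out of every term: 8·5u - 3·5b + 8·5h = 5(-3b + 8h + 8u).
-3b + 8h + 8u is an integer, which exhibits the divisibility.

5(-3b + 8h + 8u)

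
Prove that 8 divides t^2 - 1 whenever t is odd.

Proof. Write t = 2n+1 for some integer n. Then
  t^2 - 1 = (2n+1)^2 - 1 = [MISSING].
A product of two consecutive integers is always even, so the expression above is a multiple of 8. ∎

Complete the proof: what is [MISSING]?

(2n+1)^2 - 1 = 4n^2 + 4n + 1 - 1 = 4n^2 + 4n = 4n(n+1).
Since n and n+1 are consecutive, n(n+1) is even, and 4·(even) is a multiple of 8.

4n(n + 1)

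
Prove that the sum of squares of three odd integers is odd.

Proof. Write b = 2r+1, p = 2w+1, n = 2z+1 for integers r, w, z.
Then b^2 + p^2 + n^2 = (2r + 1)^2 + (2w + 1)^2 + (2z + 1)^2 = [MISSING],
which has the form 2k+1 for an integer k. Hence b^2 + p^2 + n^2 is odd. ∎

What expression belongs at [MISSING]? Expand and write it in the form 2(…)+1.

Expanding: (2r + 1)^2 + (2w + 1)^2 + (2z + 1)^2 = 4r^2 + 4r + 4w^2 + 4w + 4z^2 + 4z + 3.
Every term except the constant is even, so this is 2(2r^2 + 2r + 2w^2 + 2w + 2z^2 + 2z + 1) + 1,
and 2r^2 + 2r + 2w^2 + 2w + 2z^2 + 2z + 1 ∈ ℤ gives the required form.

2(2r^2 + 2r + 2w^2 + 2w + 2z^2 + 2z + 1) + 1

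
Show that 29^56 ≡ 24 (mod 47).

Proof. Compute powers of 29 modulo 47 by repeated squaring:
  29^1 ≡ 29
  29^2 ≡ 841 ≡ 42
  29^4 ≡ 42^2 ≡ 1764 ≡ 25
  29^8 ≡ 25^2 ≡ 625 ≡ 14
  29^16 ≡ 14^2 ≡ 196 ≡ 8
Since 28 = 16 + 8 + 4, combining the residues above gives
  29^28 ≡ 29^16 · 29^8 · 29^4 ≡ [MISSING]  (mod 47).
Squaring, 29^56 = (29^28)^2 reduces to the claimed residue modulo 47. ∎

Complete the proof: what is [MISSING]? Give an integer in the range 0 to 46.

Multiply the listed residues: 8 · 14 · 25 = 112 → 2800.
Reducing modulo 47: 2800 = 59·47 + 27, so 29^28 ≡ 27.

27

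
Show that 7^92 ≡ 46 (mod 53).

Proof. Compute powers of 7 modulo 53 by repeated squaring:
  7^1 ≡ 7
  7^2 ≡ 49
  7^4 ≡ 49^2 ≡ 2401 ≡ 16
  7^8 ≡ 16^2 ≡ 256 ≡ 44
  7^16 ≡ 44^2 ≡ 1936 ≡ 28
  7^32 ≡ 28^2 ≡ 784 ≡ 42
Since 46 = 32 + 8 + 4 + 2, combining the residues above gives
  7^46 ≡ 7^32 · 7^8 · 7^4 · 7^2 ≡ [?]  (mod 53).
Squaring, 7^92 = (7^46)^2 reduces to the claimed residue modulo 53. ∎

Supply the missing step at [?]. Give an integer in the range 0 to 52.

24

7^32 · 7^8 · 7^4 · 7^2 ≡ 42 · 44 · 16 · 49 = 1448832.
1448832 mod 53 = 24, so 7^46 ≡ 24 (mod 53).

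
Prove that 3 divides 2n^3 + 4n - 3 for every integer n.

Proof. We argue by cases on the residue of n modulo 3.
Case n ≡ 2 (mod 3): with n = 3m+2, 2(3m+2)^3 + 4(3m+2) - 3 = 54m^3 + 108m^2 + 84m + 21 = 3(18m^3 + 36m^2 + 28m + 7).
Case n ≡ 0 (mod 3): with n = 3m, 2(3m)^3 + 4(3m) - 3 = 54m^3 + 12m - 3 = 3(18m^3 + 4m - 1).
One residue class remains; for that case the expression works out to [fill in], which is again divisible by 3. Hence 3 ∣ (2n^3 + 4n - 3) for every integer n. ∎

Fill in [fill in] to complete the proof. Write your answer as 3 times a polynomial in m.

3(18m^3 + 18m^2 + 10m + 1)

Only n ≡ 1 (mod 3) is unaccounted for. Put n = 3m+1:
2(3m+1)^3 + 4(3m+1) - 3 expands to 54m^3 + 54m^2 + 30m + 3,
and factoring out 3 leaves 3(18m^3 + 18m^2 + 10m + 1).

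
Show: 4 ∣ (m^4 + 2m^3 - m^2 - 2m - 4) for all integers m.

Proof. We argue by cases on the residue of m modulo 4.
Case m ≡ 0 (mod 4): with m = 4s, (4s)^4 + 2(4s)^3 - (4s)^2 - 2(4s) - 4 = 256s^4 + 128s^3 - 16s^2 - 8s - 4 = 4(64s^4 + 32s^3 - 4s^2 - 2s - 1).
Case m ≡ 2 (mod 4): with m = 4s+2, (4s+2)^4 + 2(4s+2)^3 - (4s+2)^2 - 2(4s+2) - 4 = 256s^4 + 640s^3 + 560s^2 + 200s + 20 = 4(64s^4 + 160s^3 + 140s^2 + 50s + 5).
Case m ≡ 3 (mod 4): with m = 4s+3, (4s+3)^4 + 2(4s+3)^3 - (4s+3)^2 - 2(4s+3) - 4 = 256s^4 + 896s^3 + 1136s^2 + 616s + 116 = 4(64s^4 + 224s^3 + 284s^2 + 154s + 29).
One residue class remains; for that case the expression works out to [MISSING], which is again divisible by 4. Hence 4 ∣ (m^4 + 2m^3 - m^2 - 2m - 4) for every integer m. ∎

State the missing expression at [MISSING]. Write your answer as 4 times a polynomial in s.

4(64s^4 + 96s^3 + 44s^2 + 6s - 1)

Only m ≡ 1 (mod 4) is unaccounted for. Put m = 4s+1:
(4s+1)^4 + 2(4s+1)^3 - (4s+1)^2 - 2(4s+1) - 4 expands to 256s^4 + 384s^3 + 176s^2 + 24s - 4,
and factoring out 4 leaves 4(64s^4 + 96s^3 + 44s^2 + 6s - 1).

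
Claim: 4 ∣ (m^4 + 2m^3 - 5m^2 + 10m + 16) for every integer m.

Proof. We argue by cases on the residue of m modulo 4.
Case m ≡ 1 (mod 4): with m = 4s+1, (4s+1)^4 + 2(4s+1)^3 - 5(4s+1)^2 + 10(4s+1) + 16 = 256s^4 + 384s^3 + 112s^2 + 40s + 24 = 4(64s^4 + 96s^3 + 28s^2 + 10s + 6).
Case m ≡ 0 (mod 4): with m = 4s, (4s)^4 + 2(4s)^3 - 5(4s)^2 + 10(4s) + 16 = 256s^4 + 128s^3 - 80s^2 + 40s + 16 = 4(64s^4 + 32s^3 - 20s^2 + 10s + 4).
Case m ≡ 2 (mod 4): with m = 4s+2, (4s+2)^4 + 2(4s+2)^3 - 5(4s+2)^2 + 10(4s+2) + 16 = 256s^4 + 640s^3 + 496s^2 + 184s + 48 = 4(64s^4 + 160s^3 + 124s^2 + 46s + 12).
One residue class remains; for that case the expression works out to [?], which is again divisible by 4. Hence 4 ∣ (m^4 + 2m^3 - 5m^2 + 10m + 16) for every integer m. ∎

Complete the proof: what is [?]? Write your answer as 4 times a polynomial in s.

Only m ≡ 3 (mod 4) is unaccounted for. Put m = 4s+3:
(4s+3)^4 + 2(4s+3)^3 - 5(4s+3)^2 + 10(4s+3) + 16 expands to 256s^4 + 896s^3 + 1072s^2 + 568s + 136,
and factoring out 4 leaves 4(64s^4 + 224s^3 + 268s^2 + 142s + 34).

4(64s^4 + 224s^3 + 268s^2 + 142s + 34)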